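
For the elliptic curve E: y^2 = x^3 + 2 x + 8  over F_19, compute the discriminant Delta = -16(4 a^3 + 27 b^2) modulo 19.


4 a^3 + 27 b^2 = 4*2^3 + 27*8^2 = 32 + 1728 = 1760
Delta = -16 * (1760) = -28160
Delta mod 19 = 17

Delta = 17 (mod 19)


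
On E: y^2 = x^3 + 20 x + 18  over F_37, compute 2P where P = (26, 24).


Doubling: s = (3 x1^2 + a) / (2 y1)
s = (3*26^2 + 20) / (2*24) mod 37 = 18
x3 = s^2 - 2 x1 mod 37 = 18^2 - 2*26 = 13
y3 = s (x1 - x3) - y1 mod 37 = 18 * (26 - 13) - 24 = 25

2P = (13, 25)


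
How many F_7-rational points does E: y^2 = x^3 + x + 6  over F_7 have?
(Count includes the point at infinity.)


For each x in F_7, count y with y^2 = x^3 + 1 x + 6 mod 7:
  x = 1: RHS = 1, y in [1, 6]  -> 2 point(s)
  x = 2: RHS = 2, y in [3, 4]  -> 2 point(s)
  x = 3: RHS = 1, y in [1, 6]  -> 2 point(s)
  x = 4: RHS = 4, y in [2, 5]  -> 2 point(s)
  x = 6: RHS = 4, y in [2, 5]  -> 2 point(s)
Affine points: 10. Add the point at infinity: total = 11.

#E(F_7) = 11


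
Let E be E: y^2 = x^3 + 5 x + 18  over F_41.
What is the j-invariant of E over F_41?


Delta = -16(4 a^3 + 27 b^2) mod 41 = 1
-1728 * (4 a)^3 = -1728 * (4*5)^3 mod 41 = 11
j = 11 * 1^(-1) mod 41 = 11

j = 11 (mod 41)


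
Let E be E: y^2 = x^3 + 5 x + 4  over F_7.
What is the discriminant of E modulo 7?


4 a^3 + 27 b^2 = 4*5^3 + 27*4^2 = 500 + 432 = 932
Delta = -16 * (932) = -14912
Delta mod 7 = 5

Delta = 5 (mod 7)


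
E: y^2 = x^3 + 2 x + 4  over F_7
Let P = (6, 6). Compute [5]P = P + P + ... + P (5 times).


k = 5 = 101_2 (binary, LSB first: 101)
Double-and-add from P = (6, 6):
  bit 0 = 1: acc = O + (6, 6) = (6, 6)
  bit 1 = 0: acc unchanged = (6, 6)
  bit 2 = 1: acc = (6, 6) + (2, 4) = (1, 0)

5P = (1, 0)


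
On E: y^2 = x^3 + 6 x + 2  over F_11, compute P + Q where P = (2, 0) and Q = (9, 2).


P != Q, so use the chord formula.
s = (y2 - y1) / (x2 - x1) = (2) / (7) mod 11 = 5
x3 = s^2 - x1 - x2 mod 11 = 5^2 - 2 - 9 = 3
y3 = s (x1 - x3) - y1 mod 11 = 5 * (2 - 3) - 0 = 6

P + Q = (3, 6)


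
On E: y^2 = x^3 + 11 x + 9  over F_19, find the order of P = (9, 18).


Compute successive multiples of P until we hit O:
  1P = (9, 18)
  2P = (18, 4)
  3P = (16, 14)
  4P = (11, 13)
  5P = (10, 13)
  6P = (6, 5)
  7P = (8, 18)
  8P = (2, 1)
  ... (continuing to 26P)
  26P = O

ord(P) = 26


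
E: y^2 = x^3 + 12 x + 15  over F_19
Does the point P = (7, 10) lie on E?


Check whether y^2 = x^3 + 12 x + 15 (mod 19) for (x, y) = (7, 10).
LHS: y^2 = 10^2 mod 19 = 5
RHS: x^3 + 12 x + 15 = 7^3 + 12*7 + 15 mod 19 = 5
LHS = RHS

Yes, on the curve


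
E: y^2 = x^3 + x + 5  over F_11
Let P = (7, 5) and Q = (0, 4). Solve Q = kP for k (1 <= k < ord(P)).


Enumerate multiples of P until we hit Q = (0, 4):
  1P = (7, 5)
  2P = (0, 4)
Match found at i = 2.

k = 2


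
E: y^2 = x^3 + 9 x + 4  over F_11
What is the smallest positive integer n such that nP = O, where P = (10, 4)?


Compute successive multiples of P until we hit O:
  1P = (10, 4)
  2P = (7, 6)
  3P = (3, 6)
  4P = (1, 6)
  5P = (1, 5)
  6P = (3, 5)
  7P = (7, 5)
  8P = (10, 7)
  ... (continuing to 9P)
  9P = O

ord(P) = 9


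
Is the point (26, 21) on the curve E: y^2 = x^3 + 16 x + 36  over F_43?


Check whether y^2 = x^3 + 16 x + 36 (mod 43) for (x, y) = (26, 21).
LHS: y^2 = 21^2 mod 43 = 11
RHS: x^3 + 16 x + 36 = 26^3 + 16*26 + 36 mod 43 = 11
LHS = RHS

Yes, on the curve


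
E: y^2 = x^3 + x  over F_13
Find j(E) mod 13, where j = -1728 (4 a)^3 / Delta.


Delta = -16(4 a^3 + 27 b^2) mod 13 = 1
-1728 * (4 a)^3 = -1728 * (4*1)^3 mod 13 = 12
j = 12 * 1^(-1) mod 13 = 12

j = 12 (mod 13)


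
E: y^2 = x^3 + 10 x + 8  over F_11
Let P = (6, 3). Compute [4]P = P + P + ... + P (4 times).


k = 4 = 100_2 (binary, LSB first: 001)
Double-and-add from P = (6, 3):
  bit 0 = 0: acc unchanged = O
  bit 1 = 0: acc unchanged = O
  bit 2 = 1: acc = O + (7, 5) = (7, 5)

4P = (7, 5)


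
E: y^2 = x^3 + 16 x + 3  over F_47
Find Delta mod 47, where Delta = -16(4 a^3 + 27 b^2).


4 a^3 + 27 b^2 = 4*16^3 + 27*3^2 = 16384 + 243 = 16627
Delta = -16 * (16627) = -266032
Delta mod 47 = 35

Delta = 35 (mod 47)


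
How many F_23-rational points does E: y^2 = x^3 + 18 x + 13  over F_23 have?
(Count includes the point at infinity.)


For each x in F_23, count y with y^2 = x^3 + 18 x + 13 mod 23:
  x = 0: RHS = 13, y in [6, 17]  -> 2 point(s)
  x = 1: RHS = 9, y in [3, 20]  -> 2 point(s)
  x = 3: RHS = 2, y in [5, 18]  -> 2 point(s)
  x = 8: RHS = 2, y in [5, 18]  -> 2 point(s)
  x = 11: RHS = 1, y in [1, 22]  -> 2 point(s)
  x = 12: RHS = 2, y in [5, 18]  -> 2 point(s)
  x = 13: RHS = 6, y in [11, 12]  -> 2 point(s)
  x = 15: RHS = 1, y in [1, 22]  -> 2 point(s)
  x = 16: RHS = 4, y in [2, 21]  -> 2 point(s)
  x = 20: RHS = 1, y in [1, 22]  -> 2 point(s)
Affine points: 20. Add the point at infinity: total = 21.

#E(F_23) = 21


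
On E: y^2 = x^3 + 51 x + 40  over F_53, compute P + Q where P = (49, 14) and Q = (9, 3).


P != Q, so use the chord formula.
s = (y2 - y1) / (x2 - x1) = (42) / (13) mod 53 = 44
x3 = s^2 - x1 - x2 mod 53 = 44^2 - 49 - 9 = 23
y3 = s (x1 - x3) - y1 mod 53 = 44 * (49 - 23) - 14 = 17

P + Q = (23, 17)


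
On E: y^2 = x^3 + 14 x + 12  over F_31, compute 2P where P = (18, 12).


Doubling: s = (3 x1^2 + a) / (2 y1)
s = (3*18^2 + 14) / (2*12) mod 31 = 23
x3 = s^2 - 2 x1 mod 31 = 23^2 - 2*18 = 28
y3 = s (x1 - x3) - y1 mod 31 = 23 * (18 - 28) - 12 = 6

2P = (28, 6)


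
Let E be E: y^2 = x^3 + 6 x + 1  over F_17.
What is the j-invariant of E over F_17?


Delta = -16(4 a^3 + 27 b^2) mod 17 = 7
-1728 * (4 a)^3 = -1728 * (4*6)^3 mod 17 = 1
j = 1 * 7^(-1) mod 17 = 5

j = 5 (mod 17)


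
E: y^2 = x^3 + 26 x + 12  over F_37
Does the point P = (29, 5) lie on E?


Check whether y^2 = x^3 + 26 x + 12 (mod 37) for (x, y) = (29, 5).
LHS: y^2 = 5^2 mod 37 = 25
RHS: x^3 + 26 x + 12 = 29^3 + 26*29 + 12 mod 37 = 32
LHS != RHS

No, not on the curve


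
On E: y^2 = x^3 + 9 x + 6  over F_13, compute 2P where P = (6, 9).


Doubling: s = (3 x1^2 + a) / (2 y1)
s = (3*6^2 + 9) / (2*9) mod 13 = 0
x3 = s^2 - 2 x1 mod 13 = 0^2 - 2*6 = 1
y3 = s (x1 - x3) - y1 mod 13 = 0 * (6 - 1) - 9 = 4

2P = (1, 4)


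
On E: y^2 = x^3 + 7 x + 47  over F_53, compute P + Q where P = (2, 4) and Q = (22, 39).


P != Q, so use the chord formula.
s = (y2 - y1) / (x2 - x1) = (35) / (20) mod 53 = 15
x3 = s^2 - x1 - x2 mod 53 = 15^2 - 2 - 22 = 42
y3 = s (x1 - x3) - y1 mod 53 = 15 * (2 - 42) - 4 = 32

P + Q = (42, 32)


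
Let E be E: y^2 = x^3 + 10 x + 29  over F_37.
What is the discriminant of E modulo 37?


4 a^3 + 27 b^2 = 4*10^3 + 27*29^2 = 4000 + 22707 = 26707
Delta = -16 * (26707) = -427312
Delta mod 37 = 1

Delta = 1 (mod 37)


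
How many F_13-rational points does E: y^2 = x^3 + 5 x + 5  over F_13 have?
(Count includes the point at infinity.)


For each x in F_13, count y with y^2 = x^3 + 5 x + 5 mod 13:
  x = 2: RHS = 10, y in [6, 7]  -> 2 point(s)
  x = 5: RHS = 12, y in [5, 8]  -> 2 point(s)
  x = 6: RHS = 4, y in [2, 11]  -> 2 point(s)
  x = 9: RHS = 12, y in [5, 8]  -> 2 point(s)
  x = 11: RHS = 0, y in [0]  -> 1 point(s)
  x = 12: RHS = 12, y in [5, 8]  -> 2 point(s)
Affine points: 11. Add the point at infinity: total = 12.

#E(F_13) = 12


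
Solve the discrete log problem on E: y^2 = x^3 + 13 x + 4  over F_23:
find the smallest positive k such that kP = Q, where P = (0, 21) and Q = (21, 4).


Enumerate multiples of P until we hit Q = (21, 4):
  1P = (0, 21)
  2P = (12, 18)
  3P = (1, 8)
  4P = (7, 1)
  5P = (19, 7)
  6P = (22, 17)
  7P = (17, 3)
  8P = (15, 3)
  9P = (3, 1)
  10P = (21, 4)
Match found at i = 10.

k = 10


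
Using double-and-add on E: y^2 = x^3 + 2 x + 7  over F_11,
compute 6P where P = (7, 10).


k = 6 = 110_2 (binary, LSB first: 011)
Double-and-add from P = (7, 10):
  bit 0 = 0: acc unchanged = O
  bit 1 = 1: acc = O + (6, 9) = (6, 9)
  bit 2 = 1: acc = (6, 9) + (10, 2) = (7, 1)

6P = (7, 1)


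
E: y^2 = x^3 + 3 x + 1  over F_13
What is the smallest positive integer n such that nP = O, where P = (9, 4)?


Compute successive multiples of P until we hit O:
  1P = (9, 4)
  2P = (7, 12)
  3P = (0, 12)
  4P = (8, 11)
  5P = (6, 1)
  6P = (12, 6)
  7P = (4, 8)
  8P = (10, 2)
  ... (continuing to 18P)
  18P = O

ord(P) = 18


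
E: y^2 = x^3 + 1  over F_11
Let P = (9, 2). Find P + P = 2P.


Doubling: s = (3 x1^2 + a) / (2 y1)
s = (3*9^2 + 0) / (2*2) mod 11 = 3
x3 = s^2 - 2 x1 mod 11 = 3^2 - 2*9 = 2
y3 = s (x1 - x3) - y1 mod 11 = 3 * (9 - 2) - 2 = 8

2P = (2, 8)


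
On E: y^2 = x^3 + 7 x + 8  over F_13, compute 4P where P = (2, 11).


k = 4 = 100_2 (binary, LSB first: 001)
Double-and-add from P = (2, 11):
  bit 0 = 0: acc unchanged = O
  bit 1 = 0: acc unchanged = O
  bit 2 = 1: acc = O + (11, 5) = (11, 5)

4P = (11, 5)


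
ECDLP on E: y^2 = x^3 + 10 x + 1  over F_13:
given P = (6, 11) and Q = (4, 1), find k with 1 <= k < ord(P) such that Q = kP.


Enumerate multiples of P until we hit Q = (4, 1):
  1P = (6, 11)
  2P = (10, 3)
  3P = (1, 5)
  4P = (9, 1)
  5P = (12, 9)
  6P = (11, 8)
  7P = (0, 1)
  8P = (4, 1)
Match found at i = 8.

k = 8


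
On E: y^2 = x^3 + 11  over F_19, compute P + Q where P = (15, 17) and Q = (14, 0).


P != Q, so use the chord formula.
s = (y2 - y1) / (x2 - x1) = (2) / (18) mod 19 = 17
x3 = s^2 - x1 - x2 mod 19 = 17^2 - 15 - 14 = 13
y3 = s (x1 - x3) - y1 mod 19 = 17 * (15 - 13) - 17 = 17

P + Q = (13, 17)


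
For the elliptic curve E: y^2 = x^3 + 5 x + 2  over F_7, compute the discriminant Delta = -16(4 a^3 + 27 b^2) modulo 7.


4 a^3 + 27 b^2 = 4*5^3 + 27*2^2 = 500 + 108 = 608
Delta = -16 * (608) = -9728
Delta mod 7 = 2

Delta = 2 (mod 7)


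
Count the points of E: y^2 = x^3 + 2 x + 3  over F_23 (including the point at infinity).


For each x in F_23, count y with y^2 = x^3 + 2 x + 3 mod 23:
  x = 0: RHS = 3, y in [7, 16]  -> 2 point(s)
  x = 1: RHS = 6, y in [11, 12]  -> 2 point(s)
  x = 3: RHS = 13, y in [6, 17]  -> 2 point(s)
  x = 4: RHS = 6, y in [11, 12]  -> 2 point(s)
  x = 5: RHS = 0, y in [0]  -> 1 point(s)
  x = 6: RHS = 1, y in [1, 22]  -> 2 point(s)
  x = 8: RHS = 2, y in [5, 18]  -> 2 point(s)
  x = 13: RHS = 18, y in [8, 15]  -> 2 point(s)
  x = 15: RHS = 4, y in [2, 21]  -> 2 point(s)
  x = 18: RHS = 6, y in [11, 12]  -> 2 point(s)
  x = 19: RHS = 0, y in [0]  -> 1 point(s)
  x = 20: RHS = 16, y in [4, 19]  -> 2 point(s)
  x = 22: RHS = 0, y in [0]  -> 1 point(s)
Affine points: 23. Add the point at infinity: total = 24.

#E(F_23) = 24


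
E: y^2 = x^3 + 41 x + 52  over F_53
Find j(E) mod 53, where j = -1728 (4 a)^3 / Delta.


Delta = -16(4 a^3 + 27 b^2) mod 53 = 26
-1728 * (4 a)^3 = -1728 * (4*41)^3 mod 53 = 28
j = 28 * 26^(-1) mod 53 = 50

j = 50 (mod 53)


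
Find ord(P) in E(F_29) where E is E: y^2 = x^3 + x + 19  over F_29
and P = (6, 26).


Compute successive multiples of P until we hit O:
  1P = (6, 26)
  2P = (24, 11)
  3P = (15, 25)
  4P = (3, 22)
  5P = (25, 26)
  6P = (27, 3)
  7P = (2, 0)
  8P = (27, 26)
  ... (continuing to 14P)
  14P = O

ord(P) = 14


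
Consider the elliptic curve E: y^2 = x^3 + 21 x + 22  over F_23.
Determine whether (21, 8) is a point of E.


Check whether y^2 = x^3 + 21 x + 22 (mod 23) for (x, y) = (21, 8).
LHS: y^2 = 8^2 mod 23 = 18
RHS: x^3 + 21 x + 22 = 21^3 + 21*21 + 22 mod 23 = 18
LHS = RHS

Yes, on the curve


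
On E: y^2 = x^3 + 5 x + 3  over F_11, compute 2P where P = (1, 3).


Doubling: s = (3 x1^2 + a) / (2 y1)
s = (3*1^2 + 5) / (2*3) mod 11 = 5
x3 = s^2 - 2 x1 mod 11 = 5^2 - 2*1 = 1
y3 = s (x1 - x3) - y1 mod 11 = 5 * (1 - 1) - 3 = 8

2P = (1, 8)


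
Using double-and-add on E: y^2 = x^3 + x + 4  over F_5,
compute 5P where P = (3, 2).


k = 5 = 101_2 (binary, LSB first: 101)
Double-and-add from P = (3, 2):
  bit 0 = 1: acc = O + (3, 2) = (3, 2)
  bit 1 = 0: acc unchanged = (3, 2)
  bit 2 = 1: acc = (3, 2) + (3, 2) = (3, 3)

5P = (3, 3)


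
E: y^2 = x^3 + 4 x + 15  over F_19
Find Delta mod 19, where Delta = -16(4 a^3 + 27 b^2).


4 a^3 + 27 b^2 = 4*4^3 + 27*15^2 = 256 + 6075 = 6331
Delta = -16 * (6331) = -101296
Delta mod 19 = 12

Delta = 12 (mod 19)


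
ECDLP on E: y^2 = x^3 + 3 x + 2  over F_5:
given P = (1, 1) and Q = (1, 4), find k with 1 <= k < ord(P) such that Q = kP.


Enumerate multiples of P until we hit Q = (1, 4):
  1P = (1, 1)
  2P = (2, 1)
  3P = (2, 4)
  4P = (1, 4)
Match found at i = 4.

k = 4


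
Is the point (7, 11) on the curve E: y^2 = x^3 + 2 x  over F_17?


Check whether y^2 = x^3 + 2 x + 0 (mod 17) for (x, y) = (7, 11).
LHS: y^2 = 11^2 mod 17 = 2
RHS: x^3 + 2 x + 0 = 7^3 + 2*7 + 0 mod 17 = 0
LHS != RHS

No, not on the curve


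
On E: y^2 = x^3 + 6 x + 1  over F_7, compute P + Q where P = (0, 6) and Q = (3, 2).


P != Q, so use the chord formula.
s = (y2 - y1) / (x2 - x1) = (3) / (3) mod 7 = 1
x3 = s^2 - x1 - x2 mod 7 = 1^2 - 0 - 3 = 5
y3 = s (x1 - x3) - y1 mod 7 = 1 * (0 - 5) - 6 = 3

P + Q = (5, 3)


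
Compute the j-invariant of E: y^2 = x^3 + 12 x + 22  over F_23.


Delta = -16(4 a^3 + 27 b^2) mod 23 = 20
-1728 * (4 a)^3 = -1728 * (4*12)^3 mod 23 = 22
j = 22 * 20^(-1) mod 23 = 8

j = 8 (mod 23)


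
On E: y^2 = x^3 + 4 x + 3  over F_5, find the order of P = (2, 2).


Compute successive multiples of P until we hit O:
  1P = (2, 2)
  2P = (2, 3)
  3P = O

ord(P) = 3


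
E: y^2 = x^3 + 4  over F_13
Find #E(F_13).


For each x in F_13, count y with y^2 = x^3 + 0 x + 4 mod 13:
  x = 0: RHS = 4, y in [2, 11]  -> 2 point(s)
  x = 2: RHS = 12, y in [5, 8]  -> 2 point(s)
  x = 4: RHS = 3, y in [4, 9]  -> 2 point(s)
  x = 5: RHS = 12, y in [5, 8]  -> 2 point(s)
  x = 6: RHS = 12, y in [5, 8]  -> 2 point(s)
  x = 7: RHS = 9, y in [3, 10]  -> 2 point(s)
  x = 8: RHS = 9, y in [3, 10]  -> 2 point(s)
  x = 10: RHS = 3, y in [4, 9]  -> 2 point(s)
  x = 11: RHS = 9, y in [3, 10]  -> 2 point(s)
  x = 12: RHS = 3, y in [4, 9]  -> 2 point(s)
Affine points: 20. Add the point at infinity: total = 21.

#E(F_13) = 21


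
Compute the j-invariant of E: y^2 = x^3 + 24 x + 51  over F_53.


Delta = -16(4 a^3 + 27 b^2) mod 53 = 14
-1728 * (4 a)^3 = -1728 * (4*24)^3 mod 53 = 41
j = 41 * 14^(-1) mod 53 = 37

j = 37 (mod 53)


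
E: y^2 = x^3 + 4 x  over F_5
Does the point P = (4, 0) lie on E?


Check whether y^2 = x^3 + 4 x + 0 (mod 5) for (x, y) = (4, 0).
LHS: y^2 = 0^2 mod 5 = 0
RHS: x^3 + 4 x + 0 = 4^3 + 4*4 + 0 mod 5 = 0
LHS = RHS

Yes, on the curve


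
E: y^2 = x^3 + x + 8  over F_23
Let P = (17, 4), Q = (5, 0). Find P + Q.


P != Q, so use the chord formula.
s = (y2 - y1) / (x2 - x1) = (19) / (11) mod 23 = 8
x3 = s^2 - x1 - x2 mod 23 = 8^2 - 17 - 5 = 19
y3 = s (x1 - x3) - y1 mod 23 = 8 * (17 - 19) - 4 = 3

P + Q = (19, 3)


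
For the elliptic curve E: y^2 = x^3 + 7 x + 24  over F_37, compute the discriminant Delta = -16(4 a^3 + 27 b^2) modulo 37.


4 a^3 + 27 b^2 = 4*7^3 + 27*24^2 = 1372 + 15552 = 16924
Delta = -16 * (16924) = -270784
Delta mod 37 = 19

Delta = 19 (mod 37)


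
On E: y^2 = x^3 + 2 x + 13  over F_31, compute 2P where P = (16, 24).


Doubling: s = (3 x1^2 + a) / (2 y1)
s = (3*16^2 + 2) / (2*24) mod 31 = 7
x3 = s^2 - 2 x1 mod 31 = 7^2 - 2*16 = 17
y3 = s (x1 - x3) - y1 mod 31 = 7 * (16 - 17) - 24 = 0

2P = (17, 0)


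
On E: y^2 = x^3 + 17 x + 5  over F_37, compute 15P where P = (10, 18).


k = 15 = 1111_2 (binary, LSB first: 1111)
Double-and-add from P = (10, 18):
  bit 0 = 1: acc = O + (10, 18) = (10, 18)
  bit 1 = 1: acc = (10, 18) + (14, 29) = (9, 31)
  bit 2 = 1: acc = (9, 31) + (2, 26) = (25, 21)
  bit 3 = 1: acc = (25, 21) + (5, 20) = (28, 14)

15P = (28, 14)


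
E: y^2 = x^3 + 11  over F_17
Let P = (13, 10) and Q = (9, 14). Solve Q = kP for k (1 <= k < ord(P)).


Enumerate multiples of P until we hit Q = (9, 14):
  1P = (13, 10)
  2P = (9, 3)
  3P = (14, 1)
  4P = (3, 2)
  5P = (3, 15)
  6P = (14, 16)
  7P = (9, 14)
Match found at i = 7.

k = 7


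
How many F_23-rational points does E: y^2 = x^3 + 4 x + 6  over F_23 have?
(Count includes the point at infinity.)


For each x in F_23, count y with y^2 = x^3 + 4 x + 6 mod 23:
  x = 0: RHS = 6, y in [11, 12]  -> 2 point(s)
  x = 5: RHS = 13, y in [6, 17]  -> 2 point(s)
  x = 6: RHS = 16, y in [4, 19]  -> 2 point(s)
  x = 7: RHS = 9, y in [3, 20]  -> 2 point(s)
  x = 9: RHS = 12, y in [9, 14]  -> 2 point(s)
  x = 11: RHS = 1, y in [1, 22]  -> 2 point(s)
  x = 13: RHS = 1, y in [1, 22]  -> 2 point(s)
  x = 14: RHS = 0, y in [0]  -> 1 point(s)
  x = 16: RHS = 3, y in [7, 16]  -> 2 point(s)
  x = 19: RHS = 18, y in [8, 15]  -> 2 point(s)
  x = 20: RHS = 13, y in [6, 17]  -> 2 point(s)
  x = 21: RHS = 13, y in [6, 17]  -> 2 point(s)
  x = 22: RHS = 1, y in [1, 22]  -> 2 point(s)
Affine points: 25. Add the point at infinity: total = 26.

#E(F_23) = 26


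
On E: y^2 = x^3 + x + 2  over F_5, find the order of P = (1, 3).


Compute successive multiples of P until we hit O:
  1P = (1, 3)
  2P = (4, 0)
  3P = (1, 2)
  4P = O

ord(P) = 4


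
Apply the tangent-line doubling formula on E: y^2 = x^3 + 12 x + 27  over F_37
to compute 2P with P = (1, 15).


Doubling: s = (3 x1^2 + a) / (2 y1)
s = (3*1^2 + 12) / (2*15) mod 37 = 19
x3 = s^2 - 2 x1 mod 37 = 19^2 - 2*1 = 26
y3 = s (x1 - x3) - y1 mod 37 = 19 * (1 - 26) - 15 = 28

2P = (26, 28)


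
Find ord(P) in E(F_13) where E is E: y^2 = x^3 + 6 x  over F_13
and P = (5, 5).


Compute successive multiples of P until we hit O:
  1P = (5, 5)
  2P = (4, 7)
  3P = (8, 1)
  4P = (9, 9)
  5P = (0, 0)
  6P = (9, 4)
  7P = (8, 12)
  8P = (4, 6)
  ... (continuing to 10P)
  10P = O

ord(P) = 10


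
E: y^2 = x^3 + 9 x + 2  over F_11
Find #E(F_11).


For each x in F_11, count y with y^2 = x^3 + 9 x + 2 mod 11:
  x = 1: RHS = 1, y in [1, 10]  -> 2 point(s)
  x = 3: RHS = 1, y in [1, 10]  -> 2 point(s)
  x = 4: RHS = 3, y in [5, 6]  -> 2 point(s)
  x = 7: RHS = 1, y in [1, 10]  -> 2 point(s)
  x = 8: RHS = 3, y in [5, 6]  -> 2 point(s)
  x = 9: RHS = 9, y in [3, 8]  -> 2 point(s)
  x = 10: RHS = 3, y in [5, 6]  -> 2 point(s)
Affine points: 14. Add the point at infinity: total = 15.

#E(F_11) = 15


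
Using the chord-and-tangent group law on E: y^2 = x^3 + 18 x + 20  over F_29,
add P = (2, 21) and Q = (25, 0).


P != Q, so use the chord formula.
s = (y2 - y1) / (x2 - x1) = (8) / (23) mod 29 = 18
x3 = s^2 - x1 - x2 mod 29 = 18^2 - 2 - 25 = 7
y3 = s (x1 - x3) - y1 mod 29 = 18 * (2 - 7) - 21 = 5

P + Q = (7, 5)


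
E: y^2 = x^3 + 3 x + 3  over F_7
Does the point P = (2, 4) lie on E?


Check whether y^2 = x^3 + 3 x + 3 (mod 7) for (x, y) = (2, 4).
LHS: y^2 = 4^2 mod 7 = 2
RHS: x^3 + 3 x + 3 = 2^3 + 3*2 + 3 mod 7 = 3
LHS != RHS

No, not on the curve


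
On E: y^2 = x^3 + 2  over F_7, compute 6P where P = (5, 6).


k = 6 = 110_2 (binary, LSB first: 011)
Double-and-add from P = (5, 6):
  bit 0 = 0: acc unchanged = O
  bit 1 = 1: acc = O + (5, 1) = (5, 1)
  bit 2 = 1: acc = (5, 1) + (5, 6) = O

6P = O


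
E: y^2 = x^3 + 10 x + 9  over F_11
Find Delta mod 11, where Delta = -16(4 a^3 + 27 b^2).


4 a^3 + 27 b^2 = 4*10^3 + 27*9^2 = 4000 + 2187 = 6187
Delta = -16 * (6187) = -98992
Delta mod 11 = 8

Delta = 8 (mod 11)


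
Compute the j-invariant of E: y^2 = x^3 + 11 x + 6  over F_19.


Delta = -16(4 a^3 + 27 b^2) mod 19 = 2
-1728 * (4 a)^3 = -1728 * (4*11)^3 mod 19 = 7
j = 7 * 2^(-1) mod 19 = 13

j = 13 (mod 19)


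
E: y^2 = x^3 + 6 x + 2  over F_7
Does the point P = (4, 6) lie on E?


Check whether y^2 = x^3 + 6 x + 2 (mod 7) for (x, y) = (4, 6).
LHS: y^2 = 6^2 mod 7 = 1
RHS: x^3 + 6 x + 2 = 4^3 + 6*4 + 2 mod 7 = 6
LHS != RHS

No, not on the curve


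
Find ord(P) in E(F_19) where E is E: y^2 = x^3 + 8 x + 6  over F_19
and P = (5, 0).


Compute successive multiples of P until we hit O:
  1P = (5, 0)
  2P = O

ord(P) = 2


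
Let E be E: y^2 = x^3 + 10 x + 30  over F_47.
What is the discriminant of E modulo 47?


4 a^3 + 27 b^2 = 4*10^3 + 27*30^2 = 4000 + 24300 = 28300
Delta = -16 * (28300) = -452800
Delta mod 47 = 45

Delta = 45 (mod 47)


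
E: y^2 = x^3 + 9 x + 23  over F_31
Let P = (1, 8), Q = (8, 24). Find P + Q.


P != Q, so use the chord formula.
s = (y2 - y1) / (x2 - x1) = (16) / (7) mod 31 = 20
x3 = s^2 - x1 - x2 mod 31 = 20^2 - 1 - 8 = 19
y3 = s (x1 - x3) - y1 mod 31 = 20 * (1 - 19) - 8 = 4

P + Q = (19, 4)


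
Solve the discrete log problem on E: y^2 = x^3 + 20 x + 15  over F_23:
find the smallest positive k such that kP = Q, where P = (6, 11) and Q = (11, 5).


Enumerate multiples of P until we hit Q = (11, 5):
  1P = (6, 11)
  2P = (19, 20)
  3P = (11, 5)
Match found at i = 3.

k = 3


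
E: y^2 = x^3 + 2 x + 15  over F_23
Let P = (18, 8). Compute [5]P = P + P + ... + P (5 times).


k = 5 = 101_2 (binary, LSB first: 101)
Double-and-add from P = (18, 8):
  bit 0 = 1: acc = O + (18, 8) = (18, 8)
  bit 1 = 0: acc unchanged = (18, 8)
  bit 2 = 1: acc = (18, 8) + (3, 5) = (14, 2)

5P = (14, 2)


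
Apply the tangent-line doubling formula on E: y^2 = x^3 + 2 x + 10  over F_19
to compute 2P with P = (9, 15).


Doubling: s = (3 x1^2 + a) / (2 y1)
s = (3*9^2 + 2) / (2*15) mod 19 = 5
x3 = s^2 - 2 x1 mod 19 = 5^2 - 2*9 = 7
y3 = s (x1 - x3) - y1 mod 19 = 5 * (9 - 7) - 15 = 14

2P = (7, 14)


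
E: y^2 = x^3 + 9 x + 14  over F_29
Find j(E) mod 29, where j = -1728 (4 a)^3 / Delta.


Delta = -16(4 a^3 + 27 b^2) mod 29 = 13
-1728 * (4 a)^3 = -1728 * (4*9)^3 mod 29 = 27
j = 27 * 13^(-1) mod 29 = 11

j = 11 (mod 29)


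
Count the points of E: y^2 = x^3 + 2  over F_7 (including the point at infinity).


For each x in F_7, count y with y^2 = x^3 + 0 x + 2 mod 7:
  x = 0: RHS = 2, y in [3, 4]  -> 2 point(s)
  x = 3: RHS = 1, y in [1, 6]  -> 2 point(s)
  x = 5: RHS = 1, y in [1, 6]  -> 2 point(s)
  x = 6: RHS = 1, y in [1, 6]  -> 2 point(s)
Affine points: 8. Add the point at infinity: total = 9.

#E(F_7) = 9


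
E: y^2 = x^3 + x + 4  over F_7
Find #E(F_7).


For each x in F_7, count y with y^2 = x^3 + 1 x + 4 mod 7:
  x = 0: RHS = 4, y in [2, 5]  -> 2 point(s)
  x = 2: RHS = 0, y in [0]  -> 1 point(s)
  x = 4: RHS = 2, y in [3, 4]  -> 2 point(s)
  x = 5: RHS = 1, y in [1, 6]  -> 2 point(s)
  x = 6: RHS = 2, y in [3, 4]  -> 2 point(s)
Affine points: 9. Add the point at infinity: total = 10.

#E(F_7) = 10


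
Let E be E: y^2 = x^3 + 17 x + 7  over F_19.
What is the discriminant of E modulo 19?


4 a^3 + 27 b^2 = 4*17^3 + 27*7^2 = 19652 + 1323 = 20975
Delta = -16 * (20975) = -335600
Delta mod 19 = 16

Delta = 16 (mod 19)


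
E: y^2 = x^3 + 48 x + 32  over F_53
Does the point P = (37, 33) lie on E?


Check whether y^2 = x^3 + 48 x + 32 (mod 53) for (x, y) = (37, 33).
LHS: y^2 = 33^2 mod 53 = 29
RHS: x^3 + 48 x + 32 = 37^3 + 48*37 + 32 mod 53 = 44
LHS != RHS

No, not on the curve


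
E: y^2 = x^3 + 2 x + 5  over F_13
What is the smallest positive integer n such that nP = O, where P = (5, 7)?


Compute successive multiples of P until we hit O:
  1P = (5, 7)
  2P = (4, 5)
  3P = (8, 0)
  4P = (4, 8)
  5P = (5, 6)
  6P = O

ord(P) = 6


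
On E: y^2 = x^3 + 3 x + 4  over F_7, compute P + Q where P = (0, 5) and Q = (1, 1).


P != Q, so use the chord formula.
s = (y2 - y1) / (x2 - x1) = (3) / (1) mod 7 = 3
x3 = s^2 - x1 - x2 mod 7 = 3^2 - 0 - 1 = 1
y3 = s (x1 - x3) - y1 mod 7 = 3 * (0 - 1) - 5 = 6

P + Q = (1, 6)


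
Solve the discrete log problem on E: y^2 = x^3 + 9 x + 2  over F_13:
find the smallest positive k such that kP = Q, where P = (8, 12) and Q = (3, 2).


Enumerate multiples of P until we hit Q = (3, 2):
  1P = (8, 12)
  2P = (6, 8)
  3P = (3, 11)
  4P = (1, 5)
  5P = (5, 4)
  6P = (10, 0)
  7P = (5, 9)
  8P = (1, 8)
  9P = (3, 2)
Match found at i = 9.

k = 9


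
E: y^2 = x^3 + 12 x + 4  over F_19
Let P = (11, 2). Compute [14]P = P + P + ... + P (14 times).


k = 14 = 1110_2 (binary, LSB first: 0111)
Double-and-add from P = (11, 2):
  bit 0 = 0: acc unchanged = O
  bit 1 = 1: acc = O + (14, 16) = (14, 16)
  bit 2 = 1: acc = (14, 16) + (16, 13) = (15, 14)
  bit 3 = 1: acc = (15, 14) + (13, 1) = (0, 17)

14P = (0, 17)


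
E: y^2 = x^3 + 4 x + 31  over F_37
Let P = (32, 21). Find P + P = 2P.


Doubling: s = (3 x1^2 + a) / (2 y1)
s = (3*32^2 + 4) / (2*21) mod 37 = 1
x3 = s^2 - 2 x1 mod 37 = 1^2 - 2*32 = 11
y3 = s (x1 - x3) - y1 mod 37 = 1 * (32 - 11) - 21 = 0

2P = (11, 0)


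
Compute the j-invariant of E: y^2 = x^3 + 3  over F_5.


Delta = -16(4 a^3 + 27 b^2) mod 5 = 2
-1728 * (4 a)^3 = -1728 * (4*0)^3 mod 5 = 0
j = 0 * 2^(-1) mod 5 = 0

j = 0 (mod 5)


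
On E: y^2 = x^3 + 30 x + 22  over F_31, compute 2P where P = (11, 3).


Doubling: s = (3 x1^2 + a) / (2 y1)
s = (3*11^2 + 30) / (2*3) mod 31 = 19
x3 = s^2 - 2 x1 mod 31 = 19^2 - 2*11 = 29
y3 = s (x1 - x3) - y1 mod 31 = 19 * (11 - 29) - 3 = 27

2P = (29, 27)


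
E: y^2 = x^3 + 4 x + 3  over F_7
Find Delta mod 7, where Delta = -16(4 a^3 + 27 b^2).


4 a^3 + 27 b^2 = 4*4^3 + 27*3^2 = 256 + 243 = 499
Delta = -16 * (499) = -7984
Delta mod 7 = 3

Delta = 3 (mod 7)


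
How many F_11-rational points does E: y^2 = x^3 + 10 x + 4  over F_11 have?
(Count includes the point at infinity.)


For each x in F_11, count y with y^2 = x^3 + 10 x + 4 mod 11:
  x = 0: RHS = 4, y in [2, 9]  -> 2 point(s)
  x = 1: RHS = 4, y in [2, 9]  -> 2 point(s)
  x = 4: RHS = 9, y in [3, 8]  -> 2 point(s)
  x = 5: RHS = 3, y in [5, 6]  -> 2 point(s)
  x = 6: RHS = 5, y in [4, 7]  -> 2 point(s)
  x = 9: RHS = 9, y in [3, 8]  -> 2 point(s)
  x = 10: RHS = 4, y in [2, 9]  -> 2 point(s)
Affine points: 14. Add the point at infinity: total = 15.

#E(F_11) = 15


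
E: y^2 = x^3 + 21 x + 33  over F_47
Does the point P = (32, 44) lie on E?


Check whether y^2 = x^3 + 21 x + 33 (mod 47) for (x, y) = (32, 44).
LHS: y^2 = 44^2 mod 47 = 9
RHS: x^3 + 21 x + 33 = 32^3 + 21*32 + 33 mod 47 = 9
LHS = RHS

Yes, on the curve


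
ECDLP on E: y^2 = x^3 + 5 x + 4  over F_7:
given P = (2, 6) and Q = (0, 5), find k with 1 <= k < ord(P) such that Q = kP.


Enumerate multiples of P until we hit Q = (0, 5):
  1P = (2, 6)
  2P = (0, 5)
Match found at i = 2.

k = 2


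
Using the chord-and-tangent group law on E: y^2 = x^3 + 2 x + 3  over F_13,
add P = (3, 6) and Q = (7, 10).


P != Q, so use the chord formula.
s = (y2 - y1) / (x2 - x1) = (4) / (4) mod 13 = 1
x3 = s^2 - x1 - x2 mod 13 = 1^2 - 3 - 7 = 4
y3 = s (x1 - x3) - y1 mod 13 = 1 * (3 - 4) - 6 = 6

P + Q = (4, 6)


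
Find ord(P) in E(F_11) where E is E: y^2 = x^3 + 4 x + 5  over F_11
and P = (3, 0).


Compute successive multiples of P until we hit O:
  1P = (3, 0)
  2P = O

ord(P) = 2


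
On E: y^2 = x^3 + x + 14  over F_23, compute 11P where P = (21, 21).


k = 11 = 1011_2 (binary, LSB first: 1101)
Double-and-add from P = (21, 21):
  bit 0 = 1: acc = O + (21, 21) = (21, 21)
  bit 1 = 1: acc = (21, 21) + (16, 3) = (10, 14)
  bit 2 = 0: acc unchanged = (10, 14)
  bit 3 = 1: acc = (10, 14) + (5, 12) = (10, 9)

11P = (10, 9)


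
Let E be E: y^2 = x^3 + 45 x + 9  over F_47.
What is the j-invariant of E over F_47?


Delta = -16(4 a^3 + 27 b^2) mod 47 = 18
-1728 * (4 a)^3 = -1728 * (4*45)^3 mod 47 = 8
j = 8 * 18^(-1) mod 47 = 37

j = 37 (mod 47)


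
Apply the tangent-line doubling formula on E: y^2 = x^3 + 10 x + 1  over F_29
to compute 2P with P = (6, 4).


Doubling: s = (3 x1^2 + a) / (2 y1)
s = (3*6^2 + 10) / (2*4) mod 29 = 22
x3 = s^2 - 2 x1 mod 29 = 22^2 - 2*6 = 8
y3 = s (x1 - x3) - y1 mod 29 = 22 * (6 - 8) - 4 = 10

2P = (8, 10)


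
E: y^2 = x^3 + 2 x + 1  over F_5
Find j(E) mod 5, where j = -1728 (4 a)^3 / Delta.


Delta = -16(4 a^3 + 27 b^2) mod 5 = 1
-1728 * (4 a)^3 = -1728 * (4*2)^3 mod 5 = 4
j = 4 * 1^(-1) mod 5 = 4

j = 4 (mod 5)


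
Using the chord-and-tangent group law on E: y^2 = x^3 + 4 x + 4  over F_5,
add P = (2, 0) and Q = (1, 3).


P != Q, so use the chord formula.
s = (y2 - y1) / (x2 - x1) = (3) / (4) mod 5 = 2
x3 = s^2 - x1 - x2 mod 5 = 2^2 - 2 - 1 = 1
y3 = s (x1 - x3) - y1 mod 5 = 2 * (2 - 1) - 0 = 2

P + Q = (1, 2)


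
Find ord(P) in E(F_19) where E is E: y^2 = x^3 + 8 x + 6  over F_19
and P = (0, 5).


Compute successive multiples of P until we hit O:
  1P = (0, 5)
  2P = (9, 3)
  3P = (7, 5)
  4P = (12, 14)
  5P = (4, 11)
  6P = (3, 0)
  7P = (4, 8)
  8P = (12, 5)
  ... (continuing to 12P)
  12P = O

ord(P) = 12


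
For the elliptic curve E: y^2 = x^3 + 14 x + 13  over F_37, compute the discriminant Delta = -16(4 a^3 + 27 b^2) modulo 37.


4 a^3 + 27 b^2 = 4*14^3 + 27*13^2 = 10976 + 4563 = 15539
Delta = -16 * (15539) = -248624
Delta mod 37 = 16

Delta = 16 (mod 37)


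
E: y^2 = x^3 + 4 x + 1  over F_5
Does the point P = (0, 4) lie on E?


Check whether y^2 = x^3 + 4 x + 1 (mod 5) for (x, y) = (0, 4).
LHS: y^2 = 4^2 mod 5 = 1
RHS: x^3 + 4 x + 1 = 0^3 + 4*0 + 1 mod 5 = 1
LHS = RHS

Yes, on the curve


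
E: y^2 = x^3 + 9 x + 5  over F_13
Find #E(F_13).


For each x in F_13, count y with y^2 = x^3 + 9 x + 5 mod 13:
  x = 4: RHS = 1, y in [1, 12]  -> 2 point(s)
  x = 8: RHS = 4, y in [2, 11]  -> 2 point(s)
  x = 9: RHS = 9, y in [3, 10]  -> 2 point(s)
  x = 10: RHS = 3, y in [4, 9]  -> 2 point(s)
Affine points: 8. Add the point at infinity: total = 9.

#E(F_13) = 9


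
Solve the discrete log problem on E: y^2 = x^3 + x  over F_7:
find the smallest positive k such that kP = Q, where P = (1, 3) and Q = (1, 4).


Enumerate multiples of P until we hit Q = (1, 4):
  1P = (1, 3)
  2P = (0, 0)
  3P = (1, 4)
Match found at i = 3.

k = 3


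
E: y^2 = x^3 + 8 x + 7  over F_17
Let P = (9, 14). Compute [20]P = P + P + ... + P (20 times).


k = 20 = 10100_2 (binary, LSB first: 00101)
Double-and-add from P = (9, 14):
  bit 0 = 0: acc unchanged = O
  bit 1 = 0: acc unchanged = O
  bit 2 = 1: acc = O + (11, 10) = (11, 10)
  bit 3 = 0: acc unchanged = (11, 10)
  bit 4 = 1: acc = (11, 10) + (16, 10) = (7, 7)

20P = (7, 7)


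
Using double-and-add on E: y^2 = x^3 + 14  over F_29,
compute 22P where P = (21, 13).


k = 22 = 10110_2 (binary, LSB first: 01101)
Double-and-add from P = (21, 13):
  bit 0 = 0: acc unchanged = O
  bit 1 = 1: acc = O + (23, 28) = (23, 28)
  bit 2 = 1: acc = (23, 28) + (28, 10) = (13, 23)
  bit 3 = 0: acc unchanged = (13, 23)
  bit 4 = 1: acc = (13, 23) + (24, 11) = (15, 24)

22P = (15, 24)


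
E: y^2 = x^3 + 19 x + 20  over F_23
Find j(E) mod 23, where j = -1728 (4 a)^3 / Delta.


Delta = -16(4 a^3 + 27 b^2) mod 23 = 1
-1728 * (4 a)^3 = -1728 * (4*19)^3 mod 23 = 6
j = 6 * 1^(-1) mod 23 = 6

j = 6 (mod 23)


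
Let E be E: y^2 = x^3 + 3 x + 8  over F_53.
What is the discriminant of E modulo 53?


4 a^3 + 27 b^2 = 4*3^3 + 27*8^2 = 108 + 1728 = 1836
Delta = -16 * (1836) = -29376
Delta mod 53 = 39

Delta = 39 (mod 53)


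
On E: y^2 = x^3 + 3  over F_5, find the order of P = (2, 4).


Compute successive multiples of P until we hit O:
  1P = (2, 4)
  2P = (2, 1)
  3P = O

ord(P) = 3


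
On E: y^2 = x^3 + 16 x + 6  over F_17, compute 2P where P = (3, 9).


Doubling: s = (3 x1^2 + a) / (2 y1)
s = (3*3^2 + 16) / (2*9) mod 17 = 9
x3 = s^2 - 2 x1 mod 17 = 9^2 - 2*3 = 7
y3 = s (x1 - x3) - y1 mod 17 = 9 * (3 - 7) - 9 = 6

2P = (7, 6)


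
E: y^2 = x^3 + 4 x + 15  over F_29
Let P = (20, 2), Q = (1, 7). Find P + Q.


P != Q, so use the chord formula.
s = (y2 - y1) / (x2 - x1) = (5) / (10) mod 29 = 15
x3 = s^2 - x1 - x2 mod 29 = 15^2 - 20 - 1 = 1
y3 = s (x1 - x3) - y1 mod 29 = 15 * (20 - 1) - 2 = 22

P + Q = (1, 22)


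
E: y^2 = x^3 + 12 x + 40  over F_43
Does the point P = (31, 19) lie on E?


Check whether y^2 = x^3 + 12 x + 40 (mod 43) for (x, y) = (31, 19).
LHS: y^2 = 19^2 mod 43 = 17
RHS: x^3 + 12 x + 40 = 31^3 + 12*31 + 40 mod 43 = 17
LHS = RHS

Yes, on the curve


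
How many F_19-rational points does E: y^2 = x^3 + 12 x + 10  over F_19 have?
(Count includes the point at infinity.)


For each x in F_19, count y with y^2 = x^3 + 12 x + 10 mod 19:
  x = 1: RHS = 4, y in [2, 17]  -> 2 point(s)
  x = 2: RHS = 4, y in [2, 17]  -> 2 point(s)
  x = 3: RHS = 16, y in [4, 15]  -> 2 point(s)
  x = 5: RHS = 5, y in [9, 10]  -> 2 point(s)
  x = 7: RHS = 0, y in [0]  -> 1 point(s)
  x = 9: RHS = 11, y in [7, 12]  -> 2 point(s)
  x = 10: RHS = 9, y in [3, 16]  -> 2 point(s)
  x = 12: RHS = 1, y in [1, 18]  -> 2 point(s)
  x = 13: RHS = 7, y in [8, 11]  -> 2 point(s)
  x = 16: RHS = 4, y in [2, 17]  -> 2 point(s)
  x = 17: RHS = 16, y in [4, 15]  -> 2 point(s)
  x = 18: RHS = 16, y in [4, 15]  -> 2 point(s)
Affine points: 23. Add the point at infinity: total = 24.

#E(F_19) = 24


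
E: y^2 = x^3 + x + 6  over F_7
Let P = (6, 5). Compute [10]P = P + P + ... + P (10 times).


k = 10 = 1010_2 (binary, LSB first: 0101)
Double-and-add from P = (6, 5):
  bit 0 = 0: acc unchanged = O
  bit 1 = 1: acc = O + (3, 6) = (3, 6)
  bit 2 = 0: acc unchanged = (3, 6)
  bit 3 = 1: acc = (3, 6) + (2, 4) = (6, 2)

10P = (6, 2)


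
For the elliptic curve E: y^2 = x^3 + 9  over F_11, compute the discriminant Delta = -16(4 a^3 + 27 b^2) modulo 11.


4 a^3 + 27 b^2 = 4*0^3 + 27*9^2 = 0 + 2187 = 2187
Delta = -16 * (2187) = -34992
Delta mod 11 = 10

Delta = 10 (mod 11)


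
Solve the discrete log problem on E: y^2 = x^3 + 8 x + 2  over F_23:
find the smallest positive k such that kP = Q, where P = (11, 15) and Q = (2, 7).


Enumerate multiples of P until we hit Q = (2, 7):
  1P = (11, 15)
  2P = (4, 11)
  3P = (21, 22)
  4P = (0, 18)
  5P = (2, 16)
  6P = (12, 3)
  7P = (6, 17)
  8P = (8, 16)
  9P = (22, 4)
  10P = (14, 11)
  11P = (10, 22)
  12P = (5, 12)
  13P = (13, 7)
  14P = (15, 1)
  15P = (15, 22)
  16P = (13, 16)
  17P = (5, 11)
  18P = (10, 1)
  19P = (14, 12)
  20P = (22, 19)
  21P = (8, 7)
  22P = (6, 6)
  23P = (12, 20)
  24P = (2, 7)
Match found at i = 24.

k = 24


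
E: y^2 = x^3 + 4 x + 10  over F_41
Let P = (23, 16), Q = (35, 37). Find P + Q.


P != Q, so use the chord formula.
s = (y2 - y1) / (x2 - x1) = (21) / (12) mod 41 = 12
x3 = s^2 - x1 - x2 mod 41 = 12^2 - 23 - 35 = 4
y3 = s (x1 - x3) - y1 mod 41 = 12 * (23 - 4) - 16 = 7

P + Q = (4, 7)


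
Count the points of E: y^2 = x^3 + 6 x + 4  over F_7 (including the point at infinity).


For each x in F_7, count y with y^2 = x^3 + 6 x + 4 mod 7:
  x = 0: RHS = 4, y in [2, 5]  -> 2 point(s)
  x = 1: RHS = 4, y in [2, 5]  -> 2 point(s)
  x = 3: RHS = 0, y in [0]  -> 1 point(s)
  x = 4: RHS = 1, y in [1, 6]  -> 2 point(s)
  x = 6: RHS = 4, y in [2, 5]  -> 2 point(s)
Affine points: 9. Add the point at infinity: total = 10.

#E(F_7) = 10


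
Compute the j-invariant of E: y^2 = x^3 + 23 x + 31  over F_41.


Delta = -16(4 a^3 + 27 b^2) mod 41 = 39
-1728 * (4 a)^3 = -1728 * (4*23)^3 mod 41 = 27
j = 27 * 39^(-1) mod 41 = 7

j = 7 (mod 41)


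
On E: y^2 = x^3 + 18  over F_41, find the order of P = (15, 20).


Compute successive multiples of P until we hit O:
  1P = (15, 20)
  2P = (3, 39)
  3P = (7, 22)
  4P = (37, 6)
  5P = (26, 28)
  6P = (9, 3)
  7P = (33, 11)
  8P = (24, 5)
  ... (continuing to 42P)
  42P = O

ord(P) = 42


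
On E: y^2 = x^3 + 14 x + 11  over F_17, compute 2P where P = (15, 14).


Doubling: s = (3 x1^2 + a) / (2 y1)
s = (3*15^2 + 14) / (2*14) mod 17 = 7
x3 = s^2 - 2 x1 mod 17 = 7^2 - 2*15 = 2
y3 = s (x1 - x3) - y1 mod 17 = 7 * (15 - 2) - 14 = 9

2P = (2, 9)


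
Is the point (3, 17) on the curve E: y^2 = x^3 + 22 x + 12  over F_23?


Check whether y^2 = x^3 + 22 x + 12 (mod 23) for (x, y) = (3, 17).
LHS: y^2 = 17^2 mod 23 = 13
RHS: x^3 + 22 x + 12 = 3^3 + 22*3 + 12 mod 23 = 13
LHS = RHS

Yes, on the curve


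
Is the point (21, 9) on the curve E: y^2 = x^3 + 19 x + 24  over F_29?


Check whether y^2 = x^3 + 19 x + 24 (mod 29) for (x, y) = (21, 9).
LHS: y^2 = 9^2 mod 29 = 23
RHS: x^3 + 19 x + 24 = 21^3 + 19*21 + 24 mod 29 = 27
LHS != RHS

No, not on the curve


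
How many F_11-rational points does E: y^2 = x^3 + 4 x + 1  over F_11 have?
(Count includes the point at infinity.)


For each x in F_11, count y with y^2 = x^3 + 4 x + 1 mod 11:
  x = 0: RHS = 1, y in [1, 10]  -> 2 point(s)
  x = 4: RHS = 4, y in [2, 9]  -> 2 point(s)
  x = 5: RHS = 3, y in [5, 6]  -> 2 point(s)
  x = 7: RHS = 9, y in [3, 8]  -> 2 point(s)
Affine points: 8. Add the point at infinity: total = 9.

#E(F_11) = 9


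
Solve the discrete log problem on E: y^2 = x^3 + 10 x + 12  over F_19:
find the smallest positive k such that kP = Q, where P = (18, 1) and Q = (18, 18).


Enumerate multiples of P until we hit Q = (18, 18):
  1P = (18, 1)
  2P = (11, 16)
  3P = (7, 8)
  4P = (1, 2)
  5P = (5, 15)
  6P = (12, 13)
  7P = (12, 6)
  8P = (5, 4)
  9P = (1, 17)
  10P = (7, 11)
  11P = (11, 3)
  12P = (18, 18)
Match found at i = 12.

k = 12


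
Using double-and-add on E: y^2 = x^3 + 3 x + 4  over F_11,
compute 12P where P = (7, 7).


k = 12 = 1100_2 (binary, LSB first: 0011)
Double-and-add from P = (7, 7):
  bit 0 = 0: acc unchanged = O
  bit 1 = 0: acc unchanged = O
  bit 2 = 1: acc = O + (4, 6) = (4, 6)
  bit 3 = 1: acc = (4, 6) + (8, 10) = (0, 9)

12P = (0, 9)


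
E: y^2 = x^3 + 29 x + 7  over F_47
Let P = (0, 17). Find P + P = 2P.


Doubling: s = (3 x1^2 + a) / (2 y1)
s = (3*0^2 + 29) / (2*17) mod 47 = 5
x3 = s^2 - 2 x1 mod 47 = 5^2 - 2*0 = 25
y3 = s (x1 - x3) - y1 mod 47 = 5 * (0 - 25) - 17 = 46

2P = (25, 46)


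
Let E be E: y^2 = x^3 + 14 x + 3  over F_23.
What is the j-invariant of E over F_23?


Delta = -16(4 a^3 + 27 b^2) mod 23 = 11
-1728 * (4 a)^3 = -1728 * (4*14)^3 mod 23 = 13
j = 13 * 11^(-1) mod 23 = 20

j = 20 (mod 23)


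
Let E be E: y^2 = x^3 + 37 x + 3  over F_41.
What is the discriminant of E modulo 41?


4 a^3 + 27 b^2 = 4*37^3 + 27*3^2 = 202612 + 243 = 202855
Delta = -16 * (202855) = -3245680
Delta mod 41 = 3

Delta = 3 (mod 41)


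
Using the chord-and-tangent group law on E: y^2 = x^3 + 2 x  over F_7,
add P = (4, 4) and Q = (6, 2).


P != Q, so use the chord formula.
s = (y2 - y1) / (x2 - x1) = (5) / (2) mod 7 = 6
x3 = s^2 - x1 - x2 mod 7 = 6^2 - 4 - 6 = 5
y3 = s (x1 - x3) - y1 mod 7 = 6 * (4 - 5) - 4 = 4

P + Q = (5, 4)


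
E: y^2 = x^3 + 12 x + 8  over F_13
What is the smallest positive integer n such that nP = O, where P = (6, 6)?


Compute successive multiples of P until we hit O:
  1P = (6, 6)
  2P = (10, 6)
  3P = (10, 7)
  4P = (6, 7)
  5P = O

ord(P) = 5


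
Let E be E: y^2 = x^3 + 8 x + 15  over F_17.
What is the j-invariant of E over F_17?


Delta = -16(4 a^3 + 27 b^2) mod 17 = 14
-1728 * (4 a)^3 = -1728 * (4*8)^3 mod 17 = 3
j = 3 * 14^(-1) mod 17 = 16

j = 16 (mod 17)


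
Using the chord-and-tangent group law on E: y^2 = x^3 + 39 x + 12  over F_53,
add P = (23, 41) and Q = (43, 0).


P != Q, so use the chord formula.
s = (y2 - y1) / (x2 - x1) = (12) / (20) mod 53 = 43
x3 = s^2 - x1 - x2 mod 53 = 43^2 - 23 - 43 = 34
y3 = s (x1 - x3) - y1 mod 53 = 43 * (23 - 34) - 41 = 16

P + Q = (34, 16)


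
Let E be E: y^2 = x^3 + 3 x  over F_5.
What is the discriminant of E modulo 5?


4 a^3 + 27 b^2 = 4*3^3 + 27*0^2 = 108 + 0 = 108
Delta = -16 * (108) = -1728
Delta mod 5 = 2

Delta = 2 (mod 5)


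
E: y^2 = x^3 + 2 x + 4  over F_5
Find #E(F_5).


For each x in F_5, count y with y^2 = x^3 + 2 x + 4 mod 5:
  x = 0: RHS = 4, y in [2, 3]  -> 2 point(s)
  x = 2: RHS = 1, y in [1, 4]  -> 2 point(s)
  x = 4: RHS = 1, y in [1, 4]  -> 2 point(s)
Affine points: 6. Add the point at infinity: total = 7.

#E(F_5) = 7


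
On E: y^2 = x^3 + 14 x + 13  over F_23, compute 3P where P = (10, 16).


k = 3 = 11_2 (binary, LSB first: 11)
Double-and-add from P = (10, 16):
  bit 0 = 1: acc = O + (10, 16) = (10, 16)
  bit 1 = 1: acc = (10, 16) + (16, 20) = (0, 6)

3P = (0, 6)


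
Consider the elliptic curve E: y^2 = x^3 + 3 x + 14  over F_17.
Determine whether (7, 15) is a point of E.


Check whether y^2 = x^3 + 3 x + 14 (mod 17) for (x, y) = (7, 15).
LHS: y^2 = 15^2 mod 17 = 4
RHS: x^3 + 3 x + 14 = 7^3 + 3*7 + 14 mod 17 = 4
LHS = RHS

Yes, on the curve


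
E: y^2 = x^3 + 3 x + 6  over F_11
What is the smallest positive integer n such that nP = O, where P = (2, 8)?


Compute successive multiples of P until we hit O:
  1P = (2, 8)
  2P = (5, 5)
  3P = (5, 6)
  4P = (2, 3)
  5P = O

ord(P) = 5
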